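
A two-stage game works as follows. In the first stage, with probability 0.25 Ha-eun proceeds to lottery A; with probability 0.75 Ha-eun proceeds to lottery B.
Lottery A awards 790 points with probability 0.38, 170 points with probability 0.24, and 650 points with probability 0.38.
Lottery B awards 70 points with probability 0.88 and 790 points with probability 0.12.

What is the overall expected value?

EV(A) = 0.38 × 790 + 0.24 × 170 + 0.38 × 650 = 300.2 + 40.8 + 247 = 588
EV(B) = 0.88 × 70 + 0.12 × 790 = 61.6 + 94.8 = 156.4
Overall = 0.25 × 588 + 0.75 × 156.4 = 147 + 117.3 = 264.3

264.3 points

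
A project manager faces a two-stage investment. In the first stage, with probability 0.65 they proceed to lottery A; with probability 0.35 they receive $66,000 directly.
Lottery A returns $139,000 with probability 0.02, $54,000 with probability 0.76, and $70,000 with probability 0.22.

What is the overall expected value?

EV(A) = 0.02 × 139000 + 0.76 × 54000 + 0.22 × 70000 = 2780 + 41040 + 15400 = 59220
Branch B: 66000 (certain)
Overall = 0.65 × 59220 + 0.35 × 66000 = 38493 + 23100 = 61593

$61,593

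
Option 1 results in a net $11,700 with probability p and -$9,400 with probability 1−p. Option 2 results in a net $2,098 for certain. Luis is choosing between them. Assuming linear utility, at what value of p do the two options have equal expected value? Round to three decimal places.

p = 0.545

p·11700 + (1−p)·(-9400) = 2098
21100p − 9400 = 2098
p = (2098 + 9400) / 21100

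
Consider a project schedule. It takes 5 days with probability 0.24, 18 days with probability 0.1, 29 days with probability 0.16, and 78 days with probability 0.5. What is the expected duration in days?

46.64 days

EV = 0.24 × 5 + 0.1 × 18 + 0.16 × 29 + 0.5 × 78 = 1.2 + 1.8 + 4.64 + 39 = 46.64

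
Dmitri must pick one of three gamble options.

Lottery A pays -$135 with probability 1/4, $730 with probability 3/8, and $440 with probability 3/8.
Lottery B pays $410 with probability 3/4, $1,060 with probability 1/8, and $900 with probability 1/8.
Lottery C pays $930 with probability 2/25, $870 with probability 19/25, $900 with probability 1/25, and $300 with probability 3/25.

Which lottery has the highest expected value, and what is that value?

Lottery A = 1/4 × (-135) + 3/8 × 730 + 3/8 × 440 = -33.75 + 273.75 + 165 = 405
Lottery B = 3/4 × 410 + 1/8 × 1060 + 1/8 × 900 = 307.5 + 132.5 + 112.5 = 552.5
Lottery C = 2/25 × 930 + 19/25 × 870 + 1/25 × 900 + 3/25 × 300 = 74.4 + 661.2 + 36 + 36 = 807.6

Lottery C ($807.60)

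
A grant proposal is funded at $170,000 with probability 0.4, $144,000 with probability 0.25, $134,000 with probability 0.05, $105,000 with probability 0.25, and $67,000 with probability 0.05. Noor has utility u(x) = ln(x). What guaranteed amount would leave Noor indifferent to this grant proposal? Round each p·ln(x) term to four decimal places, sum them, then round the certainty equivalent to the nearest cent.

E[u] = 0.4·ln(170000) + 0.25·ln(144000) + 0.05·ln(134000) + 0.25·ln(105000) + 0.05·ln(67000) = 4.8174 + 2.9694 + 0.5903 + 2.8904 + 0.5556 = 11.8231
CE = e^11.8231 ≈ 136366.31

$136,366.31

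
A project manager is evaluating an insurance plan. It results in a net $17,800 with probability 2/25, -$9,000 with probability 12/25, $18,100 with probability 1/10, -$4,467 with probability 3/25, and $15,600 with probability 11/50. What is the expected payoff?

$1,809.96

EV = 2/25 × 17800 + 12/25 × (-9000) + 1/10 × 18100 + 3/25 × (-4467) + 11/50 × 15600 = 1424 − 4320 + 1810 − 536.04 + 3432 = 1809.96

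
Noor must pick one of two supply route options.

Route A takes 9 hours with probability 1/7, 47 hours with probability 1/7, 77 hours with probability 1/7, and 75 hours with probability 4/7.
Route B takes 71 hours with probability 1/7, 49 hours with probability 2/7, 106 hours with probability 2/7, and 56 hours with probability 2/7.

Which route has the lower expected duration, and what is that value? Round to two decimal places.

Route A (61.86 hours)

Route A = 1/7 × 9 + 1/7 × 47 + 1/7 × 77 + 4/7 × 75 = 1.2857 + 6.7143 + 11 + 42.8571 = 61.8571
Route B = 1/7 × 71 + 2/7 × 49 + 2/7 × 106 + 2/7 × 56 = 10.1429 + 14 + 30.2857 + 16 = 70.4286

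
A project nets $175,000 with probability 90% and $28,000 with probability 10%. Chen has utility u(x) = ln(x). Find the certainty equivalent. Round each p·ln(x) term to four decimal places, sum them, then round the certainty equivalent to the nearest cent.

$145,699.27

E[u] = 0.9·ln(175000) + 0.1·ln(28000) = 10.8653 + 1.0240 = 11.8893
CE = e^11.8893 ≈ 145699.27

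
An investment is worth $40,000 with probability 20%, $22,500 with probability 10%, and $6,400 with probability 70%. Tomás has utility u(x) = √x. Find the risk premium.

E[u] = 0.2·√40000 + 0.1·√22500 + 0.7·√6400 = 0.2·200 + 0.1·150 + 0.7·80 = 111
CE = (111)² = 12321
Risk premium = EV − CE = 14730 − 12321 = 2409

$2,409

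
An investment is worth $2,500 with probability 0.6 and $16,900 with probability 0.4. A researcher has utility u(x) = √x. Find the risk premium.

$1,536

E[u] = 0.6·√2500 + 0.4·√16900 = 0.6·50 + 0.4·130 = 82
CE = (82)² = 6724
Risk premium = EV − CE = 8260 − 6724 = 1536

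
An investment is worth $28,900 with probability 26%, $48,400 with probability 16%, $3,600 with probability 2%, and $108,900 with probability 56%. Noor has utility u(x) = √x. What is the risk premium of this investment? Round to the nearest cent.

$5,876.84

E[u] = 0.26·√28900 + 0.16·√48400 + 0.02·√3600 + 0.56·√108900 = 0.26·170 + 0.16·220 + 0.02·60 + 0.56·330 = 265.4
CE = (265.4)² = 70437.16
Risk premium = EV − CE = 76314 − 70437.16 = 5876.84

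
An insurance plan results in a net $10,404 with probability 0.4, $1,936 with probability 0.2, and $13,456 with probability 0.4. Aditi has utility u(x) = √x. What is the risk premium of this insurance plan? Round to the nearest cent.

$715.20

E[u] = 0.4·√10404 + 0.2·√1936 + 0.4·√13456 = 0.4·102 + 0.2·44 + 0.4·116 = 96
CE = (96)² = 9216
Risk premium = EV − CE = 9931.2 − 9216 = 715.2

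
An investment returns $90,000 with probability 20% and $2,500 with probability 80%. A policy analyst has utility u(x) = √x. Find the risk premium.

$10,000

E[u] = 0.2·√90000 + 0.8·√2500 = 0.2·300 + 0.8·50 = 100
CE = (100)² = 10000
Risk premium = EV − CE = 20000 − 10000 = 10000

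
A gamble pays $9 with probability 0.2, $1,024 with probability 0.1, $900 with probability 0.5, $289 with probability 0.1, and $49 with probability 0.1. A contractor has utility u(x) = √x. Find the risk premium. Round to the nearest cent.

$138.56

E[u] = 0.2·√9 + 0.1·√1024 + 0.5·√900 + 0.1·√289 + 0.1·√49 = 0.2·3 + 0.1·32 + 0.5·30 + 0.1·17 + 0.1·7 = 21.2
CE = (21.2)² = 449.44
Risk premium = EV − CE = 588 − 449.44 = 138.56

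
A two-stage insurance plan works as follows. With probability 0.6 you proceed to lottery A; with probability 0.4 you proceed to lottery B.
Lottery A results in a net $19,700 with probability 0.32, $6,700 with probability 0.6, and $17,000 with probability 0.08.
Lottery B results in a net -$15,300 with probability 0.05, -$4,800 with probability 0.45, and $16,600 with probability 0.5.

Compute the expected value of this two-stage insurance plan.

$9,160.40

EV(A) = 0.32 × 19700 + 0.6 × 6700 + 0.08 × 17000 = 6304 + 4020 + 1360 = 11684
EV(B) = 0.05 × (-15300) + 0.45 × (-4800) + 0.5 × 16600 = -765 − 2160 + 8300 = 5375
Overall = 0.6 × 11684 + 0.4 × 5375 = 7010.4 + 2150 = 9160.4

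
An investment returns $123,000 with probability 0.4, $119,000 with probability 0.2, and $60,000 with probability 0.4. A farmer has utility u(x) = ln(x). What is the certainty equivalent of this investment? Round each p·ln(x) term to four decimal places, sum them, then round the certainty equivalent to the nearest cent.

E[u] = 0.4·ln(123000) + 0.2·ln(119000) + 0.4·ln(60000) = 4.6880 + 2.3374 + 4.4008 = 11.4262
CE = e^11.4262 ≈ 91692.88

$91,692.88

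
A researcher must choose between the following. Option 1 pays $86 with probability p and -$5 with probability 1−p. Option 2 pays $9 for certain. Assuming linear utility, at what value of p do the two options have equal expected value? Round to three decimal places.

p·86 + (1−p)·(-5) = 9
91p − 5 = 9
p = (9 + 5) / 91

p = 0.154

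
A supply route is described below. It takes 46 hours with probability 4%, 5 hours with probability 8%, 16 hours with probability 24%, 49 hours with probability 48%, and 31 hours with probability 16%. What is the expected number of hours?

EV = 0.04 × 46 + 0.08 × 5 + 0.24 × 16 + 0.48 × 49 + 0.16 × 31 = 1.84 + 0.4 + 3.84 + 23.52 + 4.96 = 34.56

34.56 hours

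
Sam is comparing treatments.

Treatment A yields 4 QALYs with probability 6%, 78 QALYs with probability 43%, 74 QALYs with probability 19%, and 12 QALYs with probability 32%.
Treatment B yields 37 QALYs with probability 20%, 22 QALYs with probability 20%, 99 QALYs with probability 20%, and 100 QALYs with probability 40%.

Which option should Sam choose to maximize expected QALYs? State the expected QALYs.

Treatment A = 0.06 × 4 + 0.43 × 78 + 0.19 × 74 + 0.32 × 12 = 0.24 + 33.54 + 14.06 + 3.84 = 51.68
Treatment B = 0.2 × 37 + 0.2 × 22 + 0.2 × 99 + 0.4 × 100 = 7.4 + 4.4 + 19.8 + 40 = 71.6

Treatment B (71.6 QALYs)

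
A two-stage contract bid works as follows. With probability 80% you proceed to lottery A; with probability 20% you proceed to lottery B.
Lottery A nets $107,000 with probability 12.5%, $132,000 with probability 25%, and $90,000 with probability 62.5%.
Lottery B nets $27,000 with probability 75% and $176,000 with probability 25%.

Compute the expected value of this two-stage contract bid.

EV(A) = 0.125 × 107000 + 0.25 × 132000 + 0.625 × 90000 = 13375 + 33000 + 56250 = 102625
EV(B) = 0.75 × 27000 + 0.25 × 176000 = 20250 + 44000 = 64250
Overall = 0.8 × 102625 + 0.2 × 64250 = 82100 + 12850 = 94950

$94,950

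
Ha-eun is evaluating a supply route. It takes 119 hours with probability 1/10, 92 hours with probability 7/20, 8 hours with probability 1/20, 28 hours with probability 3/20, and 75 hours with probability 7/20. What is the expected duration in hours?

74.95 hours

EV = 1/10 × 119 + 7/20 × 92 + 1/20 × 8 + 3/20 × 28 + 7/20 × 75 = 11.9 + 32.2 + 0.4 + 4.2 + 26.25 = 74.95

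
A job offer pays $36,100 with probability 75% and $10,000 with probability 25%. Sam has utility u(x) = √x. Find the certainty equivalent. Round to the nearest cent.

$28,056.25

E[u] = 0.75·√36100 + 0.25·√10000 = 0.75·190 + 0.25·100 = 167.5
CE = (167.5)² = 28056.25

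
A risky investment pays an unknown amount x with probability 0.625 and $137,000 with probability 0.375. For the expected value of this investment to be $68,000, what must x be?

x = $26,600

0.625·x + 0.375·137000 = 68000
0.625·x = 68000 − 51375 = 16625
x = 16625 / 0.625 = 26600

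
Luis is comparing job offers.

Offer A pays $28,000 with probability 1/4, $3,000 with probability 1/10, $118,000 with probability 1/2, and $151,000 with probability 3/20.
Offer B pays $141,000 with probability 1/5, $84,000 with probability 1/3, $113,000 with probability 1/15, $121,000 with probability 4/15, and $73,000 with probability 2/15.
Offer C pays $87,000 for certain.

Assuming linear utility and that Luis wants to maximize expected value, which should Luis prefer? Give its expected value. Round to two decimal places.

Offer A = 1/4 × 28000 + 1/10 × 3000 + 1/2 × 118000 + 3/20 × 151000 = 7000 + 300 + 59000 + 22650 = 88950
Offer B = 1/5 × 141000 + 1/3 × 84000 + 1/15 × 113000 + 4/15 × 121000 + 2/15 × 73000 = 28200 + 28000 + 7533.3333 + 32266.6667 + 9733.3333 = 105733.3333
Offer C: 87000 (certain)

Offer B ($105,733.33)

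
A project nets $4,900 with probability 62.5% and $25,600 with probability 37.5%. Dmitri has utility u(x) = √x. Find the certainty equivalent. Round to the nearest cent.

$10,764.06

E[u] = 0.625·√4900 + 0.375·√25600 = 0.625·70 + 0.375·160 = 103.75
CE = (103.75)² = 10764.0625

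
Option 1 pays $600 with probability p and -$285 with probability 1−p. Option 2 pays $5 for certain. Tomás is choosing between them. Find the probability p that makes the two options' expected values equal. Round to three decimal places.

p = 0.328

p·600 + (1−p)·(-285) = 5
885p − 285 = 5
p = (5 + 285) / 885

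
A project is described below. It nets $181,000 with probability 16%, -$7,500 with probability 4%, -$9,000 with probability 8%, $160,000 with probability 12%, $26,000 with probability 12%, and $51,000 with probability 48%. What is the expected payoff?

EV = 0.16 × 181000 + 0.04 × (-7500) + 0.08 × (-9000) + 0.12 × 160000 + 0.12 × 26000 + 0.48 × 51000 = 28960 − 300 − 720 + 19200 + 3120 + 24480 = 74740

$74,740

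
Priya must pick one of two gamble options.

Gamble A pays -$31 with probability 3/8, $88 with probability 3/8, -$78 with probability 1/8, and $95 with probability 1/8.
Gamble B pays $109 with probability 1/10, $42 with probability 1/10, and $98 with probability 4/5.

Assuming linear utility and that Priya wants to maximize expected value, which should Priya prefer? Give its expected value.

Gamble A = 3/8 × (-31) + 3/8 × 88 + 1/8 × (-78) + 1/8 × 95 = -11.625 + 33 − 9.75 + 11.875 = 23.5
Gamble B = 1/10 × 109 + 1/10 × 42 + 4/5 × 98 = 10.9 + 4.2 + 78.4 = 93.5

Gamble B ($93.50)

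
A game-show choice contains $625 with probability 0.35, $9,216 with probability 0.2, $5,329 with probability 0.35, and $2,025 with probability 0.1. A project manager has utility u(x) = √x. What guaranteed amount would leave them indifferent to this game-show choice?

$3,364

E[u] = 0.35·√625 + 0.2·√9216 + 0.35·√5329 + 0.1·√2025 = 0.35·25 + 0.2·96 + 0.35·73 + 0.1·45 = 58
CE = (58)² = 3364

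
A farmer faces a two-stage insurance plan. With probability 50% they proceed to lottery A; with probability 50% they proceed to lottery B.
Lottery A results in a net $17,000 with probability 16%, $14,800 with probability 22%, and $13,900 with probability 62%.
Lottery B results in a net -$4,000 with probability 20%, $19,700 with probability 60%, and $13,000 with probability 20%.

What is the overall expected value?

EV(A) = 0.16 × 17000 + 0.22 × 14800 + 0.62 × 13900 = 2720 + 3256 + 8618 = 14594
EV(B) = 0.2 × (-4000) + 0.6 × 19700 + 0.2 × 13000 = -800 + 11820 + 2600 = 13620
Overall = 0.5 × 14594 + 0.5 × 13620 = 7297 + 6810 = 14107

$14,107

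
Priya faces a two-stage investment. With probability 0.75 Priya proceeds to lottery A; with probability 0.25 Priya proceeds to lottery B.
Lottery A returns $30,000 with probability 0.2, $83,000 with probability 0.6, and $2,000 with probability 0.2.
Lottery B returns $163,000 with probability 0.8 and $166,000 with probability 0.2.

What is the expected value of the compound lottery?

EV(A) = 0.2 × 30000 + 0.6 × 83000 + 0.2 × 2000 = 6000 + 49800 + 400 = 56200
EV(B) = 0.8 × 163000 + 0.2 × 166000 = 130400 + 33200 = 163600
Overall = 0.75 × 56200 + 0.25 × 163600 = 42150 + 40900 = 83050

$83,050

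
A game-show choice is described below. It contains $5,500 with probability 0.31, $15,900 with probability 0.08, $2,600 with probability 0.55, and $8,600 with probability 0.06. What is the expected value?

$4,923

EV = 0.31 × 5500 + 0.08 × 15900 + 0.55 × 2600 + 0.06 × 8600 = 1705 + 1272 + 1430 + 516 = 4923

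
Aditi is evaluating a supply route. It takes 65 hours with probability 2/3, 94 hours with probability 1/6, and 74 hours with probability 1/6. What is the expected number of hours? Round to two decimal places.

EV = 2/3 × 65 + 1/6 × 94 + 1/6 × 74 = 43.3333 + 15.6667 + 12.3333 = 71.3333

71.33 hours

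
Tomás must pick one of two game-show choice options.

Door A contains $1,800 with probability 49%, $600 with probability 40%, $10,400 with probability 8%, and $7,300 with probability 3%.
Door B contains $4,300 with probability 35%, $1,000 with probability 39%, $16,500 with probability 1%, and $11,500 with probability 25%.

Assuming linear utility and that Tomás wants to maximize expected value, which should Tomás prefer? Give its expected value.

Door B ($4,935)

Door A = 0.49 × 1800 + 0.4 × 600 + 0.08 × 10400 + 0.03 × 7300 = 882 + 240 + 832 + 219 = 2173
Door B = 0.35 × 4300 + 0.39 × 1000 + 0.01 × 16500 + 0.25 × 11500 = 1505 + 390 + 165 + 2875 = 4935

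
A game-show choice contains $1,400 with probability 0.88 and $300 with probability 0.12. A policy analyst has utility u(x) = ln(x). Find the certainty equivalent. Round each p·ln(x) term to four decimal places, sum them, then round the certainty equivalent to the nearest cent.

$1,163.75

E[u] = 0.88·ln(1400) + 0.12·ln(300) = 6.3749 + 0.6845 = 7.0594
CE = e^7.0594 ≈ 1163.75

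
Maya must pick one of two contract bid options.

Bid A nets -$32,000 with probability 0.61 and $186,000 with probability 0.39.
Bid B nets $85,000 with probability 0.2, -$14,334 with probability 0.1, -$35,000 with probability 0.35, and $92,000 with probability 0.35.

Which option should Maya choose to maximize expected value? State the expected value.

Bid A ($53,020)

Bid A = 0.61 × (-32000) + 0.39 × 186000 = -19520 + 72540 = 53020
Bid B = 0.2 × 85000 + 0.1 × (-14334) + 0.35 × (-35000) + 0.35 × 92000 = 17000 − 1433.4 − 12250 + 32200 = 35516.6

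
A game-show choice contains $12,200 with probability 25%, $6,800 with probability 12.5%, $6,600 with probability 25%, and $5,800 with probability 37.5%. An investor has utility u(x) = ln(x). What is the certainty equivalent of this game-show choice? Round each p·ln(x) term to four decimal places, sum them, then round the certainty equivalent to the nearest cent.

E[u] = 0.25·ln(12200) + 0.125·ln(6800) + 0.25·ln(6600) + 0.375·ln(5800) = 2.3523 + 1.1031 + 2.1987 + 3.2496 = 8.9037
CE = e^8.9037 ≈ 7359.15

$7,359.15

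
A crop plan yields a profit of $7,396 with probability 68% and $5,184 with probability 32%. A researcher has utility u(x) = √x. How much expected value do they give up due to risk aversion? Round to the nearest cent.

$42.65

E[u] = 0.68·√7396 + 0.32·√5184 = 0.68·86 + 0.32·72 = 81.52
CE = (81.52)² = 6645.5104
Risk premium = EV − CE = 6688.16 − 6645.5104 = 42.6496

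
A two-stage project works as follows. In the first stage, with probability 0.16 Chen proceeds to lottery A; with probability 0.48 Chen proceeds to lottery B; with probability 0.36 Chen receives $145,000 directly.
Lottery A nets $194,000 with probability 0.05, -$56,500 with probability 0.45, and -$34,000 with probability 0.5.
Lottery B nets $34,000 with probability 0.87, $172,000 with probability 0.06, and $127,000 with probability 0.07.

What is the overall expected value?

EV(A) = 0.05 × 194000 + 0.45 × (-56500) + 0.5 × (-34000) = 9700 − 25425 − 17000 = -32725
EV(B) = 0.87 × 34000 + 0.06 × 172000 + 0.07 × 127000 = 29580 + 10320 + 8890 = 48790
Branch C: 145000 (certain)
Overall = 0.16 × (-32725) + 0.48 × 48790 + 0.36 × 145000 = -5236 + 23419.2 + 52200 = 70383.2

$70,383.20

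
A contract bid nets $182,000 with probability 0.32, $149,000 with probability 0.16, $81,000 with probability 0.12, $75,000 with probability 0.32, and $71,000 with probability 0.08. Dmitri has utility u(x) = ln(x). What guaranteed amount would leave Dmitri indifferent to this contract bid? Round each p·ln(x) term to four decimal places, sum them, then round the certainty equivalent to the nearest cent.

$111,714.30

E[u] = 0.32·ln(182000) + 0.16·ln(149000) + 0.12·ln(81000) + 0.32·ln(75000) + 0.08·ln(71000) = 3.8758 + 1.9059 + 1.3563 + 3.5921 + 0.8936 = 11.6237
CE = e^11.6237 ≈ 111714.30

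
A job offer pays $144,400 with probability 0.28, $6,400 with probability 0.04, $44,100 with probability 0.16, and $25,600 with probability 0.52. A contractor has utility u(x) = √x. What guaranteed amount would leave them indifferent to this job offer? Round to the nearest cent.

E[u] = 0.28·√144400 + 0.04·√6400 + 0.16·√44100 + 0.52·√25600 = 0.28·380 + 0.04·80 + 0.16·210 + 0.52·160 = 226.4
CE = (226.4)² = 51256.96

$51,256.96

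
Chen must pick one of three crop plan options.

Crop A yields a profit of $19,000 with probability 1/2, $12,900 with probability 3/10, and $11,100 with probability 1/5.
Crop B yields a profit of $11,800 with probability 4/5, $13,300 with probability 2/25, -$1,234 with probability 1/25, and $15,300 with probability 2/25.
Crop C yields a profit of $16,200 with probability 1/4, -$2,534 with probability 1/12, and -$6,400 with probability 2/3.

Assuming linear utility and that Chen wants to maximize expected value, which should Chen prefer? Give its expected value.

Crop A ($15,590)

Crop A = 1/2 × 19000 + 3/10 × 12900 + 1/5 × 11100 = 9500 + 3870 + 2220 = 15590
Crop B = 4/5 × 11800 + 2/25 × 13300 + 1/25 × (-1234) + 2/25 × 15300 = 9440 + 1064 − 49.36 + 1224 = 11678.64
Crop C = 1/4 × 16200 + 1/12 × (-2534) + 2/3 × (-6400) = 4050 − 211.1667 − 4266.6667 = -427.8333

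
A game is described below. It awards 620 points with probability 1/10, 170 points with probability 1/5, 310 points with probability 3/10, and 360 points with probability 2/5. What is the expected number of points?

333 points

EV = 1/10 × 620 + 1/5 × 170 + 3/10 × 310 + 2/5 × 360 = 62 + 34 + 93 + 144 = 333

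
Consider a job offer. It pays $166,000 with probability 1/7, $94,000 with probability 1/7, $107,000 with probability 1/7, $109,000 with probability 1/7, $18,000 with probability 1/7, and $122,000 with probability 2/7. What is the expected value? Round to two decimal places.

$105,428.57

EV = 1/7 × 166000 + 1/7 × 94000 + 1/7 × 107000 + 1/7 × 109000 + 1/7 × 18000 + 2/7 × 122000 = 23714.2857 + 13428.5714 + 15285.7143 + 15571.4286 + 2571.4286 + 34857.1429 = 105428.5714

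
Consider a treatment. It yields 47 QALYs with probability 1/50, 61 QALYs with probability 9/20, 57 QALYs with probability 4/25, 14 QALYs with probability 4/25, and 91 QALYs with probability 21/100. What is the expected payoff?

58.86 QALYs

EV = 1/50 × 47 + 9/20 × 61 + 4/25 × 57 + 4/25 × 14 + 21/100 × 91 = 0.94 + 27.45 + 9.12 + 2.24 + 19.11 = 58.86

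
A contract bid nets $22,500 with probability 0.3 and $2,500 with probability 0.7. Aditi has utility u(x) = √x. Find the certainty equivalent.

$6,400

E[u] = 0.3·√22500 + 0.7·√2500 = 0.3·150 + 0.7·50 = 80
CE = (80)² = 6400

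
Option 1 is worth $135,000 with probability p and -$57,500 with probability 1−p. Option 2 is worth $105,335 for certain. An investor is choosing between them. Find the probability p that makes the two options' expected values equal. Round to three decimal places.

p·135000 + (1−p)·(-57500) = 105335
192500p − 57500 = 105335
p = (105335 + 57500) / 192500

p = 0.846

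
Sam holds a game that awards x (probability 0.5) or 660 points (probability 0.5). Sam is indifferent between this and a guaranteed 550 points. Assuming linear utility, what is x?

x = 440 points

0.5·x + 0.5·660 = 550
0.5·x = 550 − 330 = 220
x = 220 / 0.5 = 440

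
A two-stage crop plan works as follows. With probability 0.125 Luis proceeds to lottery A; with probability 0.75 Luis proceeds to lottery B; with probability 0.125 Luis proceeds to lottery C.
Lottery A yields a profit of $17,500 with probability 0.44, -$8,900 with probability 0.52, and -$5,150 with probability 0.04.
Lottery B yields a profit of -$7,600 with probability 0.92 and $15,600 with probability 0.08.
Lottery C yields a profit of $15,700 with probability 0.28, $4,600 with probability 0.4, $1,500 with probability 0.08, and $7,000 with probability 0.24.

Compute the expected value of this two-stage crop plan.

-$2,945.25

EV(A) = 0.44 × 17500 + 0.52 × (-8900) + 0.04 × (-5150) = 7700 − 4628 − 206 = 2866
EV(B) = 0.92 × (-7600) + 0.08 × 15600 = -6992 + 1248 = -5744
EV(C) = 0.28 × 15700 + 0.4 × 4600 + 0.08 × 1500 + 0.24 × 7000 = 4396 + 1840 + 120 + 1680 = 8036
Overall = 0.125 × 2866 + 0.75 × (-5744) + 0.125 × 8036 = 358.25 − 4308 + 1004.5 = -2945.25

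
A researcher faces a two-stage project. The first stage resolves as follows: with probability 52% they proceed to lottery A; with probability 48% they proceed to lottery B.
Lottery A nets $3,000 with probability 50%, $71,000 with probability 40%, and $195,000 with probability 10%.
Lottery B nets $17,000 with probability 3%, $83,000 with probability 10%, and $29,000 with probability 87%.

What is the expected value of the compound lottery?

EV(A) = 0.5 × 3000 + 0.4 × 71000 + 0.1 × 195000 = 1500 + 28400 + 19500 = 49400
EV(B) = 0.03 × 17000 + 0.1 × 83000 + 0.87 × 29000 = 510 + 8300 + 25230 = 34040
Overall = 0.52 × 49400 + 0.48 × 34040 = 25688 + 16339.2 = 42027.2

$42,027.20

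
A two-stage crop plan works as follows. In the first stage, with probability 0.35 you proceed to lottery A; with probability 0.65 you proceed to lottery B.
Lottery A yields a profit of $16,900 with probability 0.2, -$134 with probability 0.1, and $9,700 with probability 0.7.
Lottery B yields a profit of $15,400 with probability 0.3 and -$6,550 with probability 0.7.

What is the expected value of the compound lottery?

EV(A) = 0.2 × 16900 + 0.1 × (-134) + 0.7 × 9700 = 3380 − 13.4 + 6790 = 10156.6
EV(B) = 0.3 × 15400 + 0.7 × (-6550) = 4620 − 4585 = 35
Overall = 0.35 × 10156.6 + 0.65 × 35 = 3554.81 + 22.75 = 3577.56

$3,577.56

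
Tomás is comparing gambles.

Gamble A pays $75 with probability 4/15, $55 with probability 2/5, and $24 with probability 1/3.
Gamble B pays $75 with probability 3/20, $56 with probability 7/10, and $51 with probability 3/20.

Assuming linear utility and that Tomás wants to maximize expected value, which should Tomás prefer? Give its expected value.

Gamble B ($58.10)

Gamble A = 4/15 × 75 + 2/5 × 55 + 1/3 × 24 = 20 + 22 + 8 = 50
Gamble B = 3/20 × 75 + 7/10 × 56 + 3/20 × 51 = 11.25 + 39.2 + 7.65 = 58.1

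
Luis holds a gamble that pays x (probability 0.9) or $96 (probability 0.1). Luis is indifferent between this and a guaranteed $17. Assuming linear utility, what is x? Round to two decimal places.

x = $8.22

0.9·x + 0.1·96 = 17
0.9·x = 17 − 9.6 = 7.4
x = 7.4 / 0.9 = 8.2222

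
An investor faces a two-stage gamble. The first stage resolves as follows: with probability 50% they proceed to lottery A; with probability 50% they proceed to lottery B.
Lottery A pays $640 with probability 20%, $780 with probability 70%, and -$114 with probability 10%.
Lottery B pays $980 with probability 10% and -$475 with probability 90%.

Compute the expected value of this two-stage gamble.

EV(A) = 0.2 × 640 + 0.7 × 780 + 0.1 × (-114) = 128 + 546 − 11.4 = 662.6
EV(B) = 0.1 × 980 + 0.9 × (-475) = 98 − 427.5 = -329.5
Overall = 0.5 × 662.6 + 0.5 × (-329.5) = 331.3 − 164.75 = 166.55

$166.55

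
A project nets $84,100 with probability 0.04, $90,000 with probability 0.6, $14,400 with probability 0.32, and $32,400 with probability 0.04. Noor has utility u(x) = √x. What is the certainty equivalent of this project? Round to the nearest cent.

E[u] = 0.04·√84100 + 0.6·√90000 + 0.32·√14400 + 0.04·√32400 = 0.04·290 + 0.6·300 + 0.32·120 + 0.04·180 = 237.2
CE = (237.2)² = 56263.84

$56,263.84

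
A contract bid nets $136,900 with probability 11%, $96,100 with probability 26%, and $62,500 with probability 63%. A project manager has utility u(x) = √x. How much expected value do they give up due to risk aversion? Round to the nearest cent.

E[u] = 0.11·√136900 + 0.26·√96100 + 0.63·√62500 = 0.11·370 + 0.26·310 + 0.63·250 = 278.8
CE = (278.8)² = 77729.44
Risk premium = EV − CE = 79420 − 77729.44 = 1690.56

$1,690.56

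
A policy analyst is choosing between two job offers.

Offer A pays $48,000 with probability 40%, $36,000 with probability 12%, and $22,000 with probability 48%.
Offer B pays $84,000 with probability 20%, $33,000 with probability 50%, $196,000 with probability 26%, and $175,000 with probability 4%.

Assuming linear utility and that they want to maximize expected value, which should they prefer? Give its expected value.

Offer A = 0.4 × 48000 + 0.12 × 36000 + 0.48 × 22000 = 19200 + 4320 + 10560 = 34080
Offer B = 0.2 × 84000 + 0.5 × 33000 + 0.26 × 196000 + 0.04 × 175000 = 16800 + 16500 + 50960 + 7000 = 91260

Offer B ($91,260)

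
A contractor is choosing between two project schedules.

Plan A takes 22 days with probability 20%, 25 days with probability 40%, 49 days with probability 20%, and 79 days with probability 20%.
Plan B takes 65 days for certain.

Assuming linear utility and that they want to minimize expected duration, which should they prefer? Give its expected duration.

Plan A = 0.2 × 22 + 0.4 × 25 + 0.2 × 49 + 0.2 × 79 = 4.4 + 10 + 9.8 + 15.8 = 40
Plan B: 65 (certain)

Plan A (40 days)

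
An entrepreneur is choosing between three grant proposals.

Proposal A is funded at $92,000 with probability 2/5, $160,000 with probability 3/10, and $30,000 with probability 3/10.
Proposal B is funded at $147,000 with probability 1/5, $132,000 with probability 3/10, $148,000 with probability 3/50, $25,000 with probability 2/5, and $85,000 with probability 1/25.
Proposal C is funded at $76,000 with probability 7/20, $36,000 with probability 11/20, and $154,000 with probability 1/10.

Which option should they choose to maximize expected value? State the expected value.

Proposal A = 2/5 × 92000 + 3/10 × 160000 + 3/10 × 30000 = 36800 + 48000 + 9000 = 93800
Proposal B = 1/5 × 147000 + 3/10 × 132000 + 3/50 × 148000 + 2/5 × 25000 + 1/25 × 85000 = 29400 + 39600 + 8880 + 10000 + 3400 = 91280
Proposal C = 7/20 × 76000 + 11/20 × 36000 + 1/10 × 154000 = 26600 + 19800 + 15400 = 61800

Proposal A ($93,800)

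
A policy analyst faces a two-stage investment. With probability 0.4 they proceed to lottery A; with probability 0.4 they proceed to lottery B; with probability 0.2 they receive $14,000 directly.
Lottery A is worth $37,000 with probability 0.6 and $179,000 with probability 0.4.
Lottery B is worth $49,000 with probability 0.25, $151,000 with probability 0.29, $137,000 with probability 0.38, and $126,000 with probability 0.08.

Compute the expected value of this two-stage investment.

$87,592

EV(A) = 0.6 × 37000 + 0.4 × 179000 = 22200 + 71600 = 93800
EV(B) = 0.25 × 49000 + 0.29 × 151000 + 0.38 × 137000 + 0.08 × 126000 = 12250 + 43790 + 52060 + 10080 = 118180
Branch C: 14000 (certain)
Overall = 0.4 × 93800 + 0.4 × 118180 + 0.2 × 14000 = 37520 + 47272 + 2800 = 87592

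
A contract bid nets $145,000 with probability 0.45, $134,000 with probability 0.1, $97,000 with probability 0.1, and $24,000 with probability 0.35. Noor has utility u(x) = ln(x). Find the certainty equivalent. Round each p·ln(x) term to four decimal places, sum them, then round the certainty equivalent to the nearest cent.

$73,629.42

E[u] = 0.45·ln(145000) + 0.1·ln(134000) + 0.1·ln(97000) + 0.35·ln(24000) = 5.3480 + 1.1806 + 1.1482 + 3.5300 = 11.2068
CE = e^11.2068 ≈ 73629.42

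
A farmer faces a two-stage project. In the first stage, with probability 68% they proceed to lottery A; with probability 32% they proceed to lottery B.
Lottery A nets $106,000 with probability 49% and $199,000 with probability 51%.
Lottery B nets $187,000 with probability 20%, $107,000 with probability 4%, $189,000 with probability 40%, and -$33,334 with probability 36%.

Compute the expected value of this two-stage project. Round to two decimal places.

EV(A) = 0.49 × 106000 + 0.51 × 199000 = 51940 + 101490 = 153430
EV(B) = 0.2 × 187000 + 0.04 × 107000 + 0.4 × 189000 + 0.36 × (-33334) = 37400 + 4280 + 75600 − 12000.24 = 105279.76
Overall = 0.68 × 153430 + 0.32 × 105279.76 = 104332.4 + 33689.5232 = 138021.9232

$138,021.92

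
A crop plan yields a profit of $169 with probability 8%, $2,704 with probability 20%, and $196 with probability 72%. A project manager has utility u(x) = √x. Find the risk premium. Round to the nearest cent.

$232.33

E[u] = 0.08·√169 + 0.2·√2704 + 0.72·√196 = 0.08·13 + 0.2·52 + 0.72·14 = 21.52
CE = (21.52)² = 463.1104
Risk premium = EV − CE = 695.44 − 463.1104 = 232.3296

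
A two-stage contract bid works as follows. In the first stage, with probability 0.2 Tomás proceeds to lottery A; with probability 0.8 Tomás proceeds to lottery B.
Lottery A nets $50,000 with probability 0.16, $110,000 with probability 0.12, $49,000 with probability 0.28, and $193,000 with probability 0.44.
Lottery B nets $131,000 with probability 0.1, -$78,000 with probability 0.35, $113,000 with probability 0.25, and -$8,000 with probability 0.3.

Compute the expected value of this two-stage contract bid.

$33,288

EV(A) = 0.16 × 50000 + 0.12 × 110000 + 0.28 × 49000 + 0.44 × 193000 = 8000 + 13200 + 13720 + 84920 = 119840
EV(B) = 0.1 × 131000 + 0.35 × (-78000) + 0.25 × 113000 + 0.3 × (-8000) = 13100 − 27300 + 28250 − 2400 = 11650
Overall = 0.2 × 119840 + 0.8 × 11650 = 23968 + 9320 = 33288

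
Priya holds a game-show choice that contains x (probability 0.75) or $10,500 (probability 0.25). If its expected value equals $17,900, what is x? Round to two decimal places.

0.75·x + 0.25·10500 = 17900
0.75·x = 17900 − 2625 = 15275
x = 15275 / 0.75 = 20366.6667

x = $20,366.67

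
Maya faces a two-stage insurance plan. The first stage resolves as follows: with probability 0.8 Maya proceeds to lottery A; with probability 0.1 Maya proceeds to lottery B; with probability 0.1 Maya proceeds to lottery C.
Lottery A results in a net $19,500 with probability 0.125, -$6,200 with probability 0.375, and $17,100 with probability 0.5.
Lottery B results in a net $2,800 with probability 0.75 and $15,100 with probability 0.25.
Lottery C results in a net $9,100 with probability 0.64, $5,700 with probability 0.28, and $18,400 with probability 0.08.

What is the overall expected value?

$8,406.70

EV(A) = 0.125 × 19500 + 0.375 × (-6200) + 0.5 × 17100 = 2437.5 − 2325 + 8550 = 8662.5
EV(B) = 0.75 × 2800 + 0.25 × 15100 = 2100 + 3775 = 5875
EV(C) = 0.64 × 9100 + 0.28 × 5700 + 0.08 × 18400 = 5824 + 1596 + 1472 = 8892
Overall = 0.8 × 8662.5 + 0.1 × 5875 + 0.1 × 8892 = 6930 + 587.5 + 889.2 = 8406.7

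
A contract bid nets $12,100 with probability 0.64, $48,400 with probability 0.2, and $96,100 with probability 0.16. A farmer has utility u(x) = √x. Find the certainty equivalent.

$26,896

E[u] = 0.64·√12100 + 0.2·√48400 + 0.16·√96100 = 0.64·110 + 0.2·220 + 0.16·310 = 164
CE = (164)² = 26896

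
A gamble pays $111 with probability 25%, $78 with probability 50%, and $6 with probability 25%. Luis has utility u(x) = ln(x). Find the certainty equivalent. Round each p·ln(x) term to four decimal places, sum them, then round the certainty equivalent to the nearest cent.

$44.87

E[u] = 0.25·ln(111) + 0.5·ln(78) + 0.25·ln(6) = 1.1774 + 2.1784 + 0.4479 = 3.8037
CE = e^3.8037 ≈ 44.87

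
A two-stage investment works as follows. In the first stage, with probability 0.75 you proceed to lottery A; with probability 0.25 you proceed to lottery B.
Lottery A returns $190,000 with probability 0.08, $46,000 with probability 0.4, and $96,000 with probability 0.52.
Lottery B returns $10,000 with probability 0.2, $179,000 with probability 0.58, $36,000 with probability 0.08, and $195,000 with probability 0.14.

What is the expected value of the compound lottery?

EV(A) = 0.08 × 190000 + 0.4 × 46000 + 0.52 × 96000 = 15200 + 18400 + 49920 = 83520
EV(B) = 0.2 × 10000 + 0.58 × 179000 + 0.08 × 36000 + 0.14 × 195000 = 2000 + 103820 + 2880 + 27300 = 136000
Overall = 0.75 × 83520 + 0.25 × 136000 = 62640 + 34000 = 96640

$96,640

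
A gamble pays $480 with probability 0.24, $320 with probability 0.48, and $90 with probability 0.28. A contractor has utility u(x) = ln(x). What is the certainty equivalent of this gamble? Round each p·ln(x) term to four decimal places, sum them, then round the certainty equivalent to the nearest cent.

E[u] = 0.24·ln(480) + 0.48·ln(320) + 0.28·ln(90) = 1.4817 + 2.7688 + 1.2599 = 5.5104
CE = e^5.5104 ≈ 247.25

$247.25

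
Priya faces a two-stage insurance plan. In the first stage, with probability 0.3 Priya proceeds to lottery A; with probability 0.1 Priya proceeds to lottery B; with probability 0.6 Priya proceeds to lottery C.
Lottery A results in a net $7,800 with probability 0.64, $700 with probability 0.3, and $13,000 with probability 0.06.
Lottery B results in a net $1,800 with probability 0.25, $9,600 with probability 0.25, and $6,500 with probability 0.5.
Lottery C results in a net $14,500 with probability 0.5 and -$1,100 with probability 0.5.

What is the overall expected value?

$6,424.60

EV(A) = 0.64 × 7800 + 0.3 × 700 + 0.06 × 13000 = 4992 + 210 + 780 = 5982
EV(B) = 0.25 × 1800 + 0.25 × 9600 + 0.5 × 6500 = 450 + 2400 + 3250 = 6100
EV(C) = 0.5 × 14500 + 0.5 × (-1100) = 7250 − 550 = 6700
Overall = 0.3 × 5982 + 0.1 × 6100 + 0.6 × 6700 = 1794.6 + 610 + 4020 = 6424.6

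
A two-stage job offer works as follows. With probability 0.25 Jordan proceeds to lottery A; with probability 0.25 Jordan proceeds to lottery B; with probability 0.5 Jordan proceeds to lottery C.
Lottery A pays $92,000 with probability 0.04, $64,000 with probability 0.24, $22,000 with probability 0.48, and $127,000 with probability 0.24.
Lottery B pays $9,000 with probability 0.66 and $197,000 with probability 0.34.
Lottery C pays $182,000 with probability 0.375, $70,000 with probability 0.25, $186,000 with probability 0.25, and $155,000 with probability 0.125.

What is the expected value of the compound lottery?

EV(A) = 0.04 × 92000 + 0.24 × 64000 + 0.48 × 22000 + 0.24 × 127000 = 3680 + 15360 + 10560 + 30480 = 60080
EV(B) = 0.66 × 9000 + 0.34 × 197000 = 5940 + 66980 = 72920
EV(C) = 0.375 × 182000 + 0.25 × 70000 + 0.25 × 186000 + 0.125 × 155000 = 68250 + 17500 + 46500 + 19375 = 151625
Overall = 0.25 × 60080 + 0.25 × 72920 + 0.5 × 151625 = 15020 + 18230 + 75812.5 = 109062.5

$109,062.50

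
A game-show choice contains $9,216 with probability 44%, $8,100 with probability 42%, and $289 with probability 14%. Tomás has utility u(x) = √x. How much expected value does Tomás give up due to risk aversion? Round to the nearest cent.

E[u] = 0.44·√9216 + 0.42·√8100 + 0.14·√289 = 0.44·96 + 0.42·90 + 0.14·17 = 82.42
CE = (82.42)² = 6793.0564
Risk premium = EV − CE = 7497.5 − 6793.0564 = 704.4436

$704.44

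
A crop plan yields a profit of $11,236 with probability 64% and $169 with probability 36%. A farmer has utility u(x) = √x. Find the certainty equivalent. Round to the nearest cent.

$5,259.15

E[u] = 0.64·√11236 + 0.36·√169 = 0.64·106 + 0.36·13 = 72.52
CE = (72.52)² = 5259.1504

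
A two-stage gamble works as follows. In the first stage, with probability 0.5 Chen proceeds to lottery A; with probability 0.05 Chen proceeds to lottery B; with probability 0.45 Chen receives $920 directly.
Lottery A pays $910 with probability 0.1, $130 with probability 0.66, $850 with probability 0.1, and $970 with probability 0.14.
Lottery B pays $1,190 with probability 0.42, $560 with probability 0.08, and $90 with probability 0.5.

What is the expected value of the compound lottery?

$642.28

EV(A) = 0.1 × 910 + 0.66 × 130 + 0.1 × 850 + 0.14 × 970 = 91 + 85.8 + 85 + 135.8 = 397.6
EV(B) = 0.42 × 1190 + 0.08 × 560 + 0.5 × 90 = 499.8 + 44.8 + 45 = 589.6
Branch C: 920 (certain)
Overall = 0.5 × 397.6 + 0.05 × 589.6 + 0.45 × 920 = 198.8 + 29.48 + 414 = 642.28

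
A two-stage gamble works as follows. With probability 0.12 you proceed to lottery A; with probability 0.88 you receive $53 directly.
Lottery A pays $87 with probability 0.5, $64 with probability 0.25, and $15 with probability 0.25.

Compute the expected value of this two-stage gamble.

EV(A) = 0.5 × 87 + 0.25 × 64 + 0.25 × 15 = 43.5 + 16 + 3.75 = 63.25
Branch B: 53 (certain)
Overall = 0.12 × 63.25 + 0.88 × 53 = 7.59 + 46.64 = 54.23

$54.23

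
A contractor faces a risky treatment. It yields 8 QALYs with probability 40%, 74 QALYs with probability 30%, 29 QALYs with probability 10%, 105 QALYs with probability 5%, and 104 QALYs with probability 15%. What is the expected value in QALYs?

EV = 0.4 × 8 + 0.3 × 74 + 0.1 × 29 + 0.05 × 105 + 0.15 × 104 = 3.2 + 22.2 + 2.9 + 5.25 + 15.6 = 49.15

49.15 QALYs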